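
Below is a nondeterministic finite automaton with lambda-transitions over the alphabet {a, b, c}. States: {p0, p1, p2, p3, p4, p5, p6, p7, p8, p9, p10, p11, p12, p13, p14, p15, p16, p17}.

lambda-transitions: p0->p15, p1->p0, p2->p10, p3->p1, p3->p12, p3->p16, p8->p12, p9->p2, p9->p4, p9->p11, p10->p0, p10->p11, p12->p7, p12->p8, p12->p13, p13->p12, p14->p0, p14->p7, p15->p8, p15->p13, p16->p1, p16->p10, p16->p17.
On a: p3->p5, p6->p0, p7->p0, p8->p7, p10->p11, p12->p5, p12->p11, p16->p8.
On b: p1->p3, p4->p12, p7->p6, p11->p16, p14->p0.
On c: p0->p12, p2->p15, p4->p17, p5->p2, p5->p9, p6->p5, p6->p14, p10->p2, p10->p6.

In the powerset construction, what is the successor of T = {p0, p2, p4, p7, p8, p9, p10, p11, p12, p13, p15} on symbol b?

p4 on b → {p12}.
p7 on b → {p6}.
p11 on b → {p16}.
No b-transition from p0, p2, p8, p9, p10, p12, p13, p15.
Union after reading b: {p6, p12, p16}.
Now take the lambda-closure:
From p12 via lambda: add p7, p8, p13.
From p16 via lambda: add p1, p10, p17.
From p1 via lambda: add p0.
From p10 via lambda: add p11.
From p0 via lambda: add p15.
No new states can be added; the closed set is {p0, p1, p6, p7, p8, p10, p11, p12, p13, p15, p16, p17}.

{p0, p1, p6, p7, p8, p10, p11, p12, p13, p15, p16, p17}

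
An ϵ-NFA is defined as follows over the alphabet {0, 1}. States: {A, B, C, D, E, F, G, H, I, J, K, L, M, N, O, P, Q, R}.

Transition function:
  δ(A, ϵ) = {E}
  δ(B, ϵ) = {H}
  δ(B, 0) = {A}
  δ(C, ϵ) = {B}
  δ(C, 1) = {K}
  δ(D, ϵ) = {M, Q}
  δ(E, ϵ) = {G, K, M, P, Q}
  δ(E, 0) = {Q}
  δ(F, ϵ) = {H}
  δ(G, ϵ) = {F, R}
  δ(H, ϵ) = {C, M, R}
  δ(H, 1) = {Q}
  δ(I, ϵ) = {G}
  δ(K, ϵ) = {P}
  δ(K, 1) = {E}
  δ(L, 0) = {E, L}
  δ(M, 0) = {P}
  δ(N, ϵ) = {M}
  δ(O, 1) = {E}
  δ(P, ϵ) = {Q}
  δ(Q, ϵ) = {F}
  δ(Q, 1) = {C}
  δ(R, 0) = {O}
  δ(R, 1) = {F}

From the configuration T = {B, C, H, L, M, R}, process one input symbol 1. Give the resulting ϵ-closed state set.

C on 1 → {K}.
H on 1 → {Q}.
R on 1 → {F}.
No 1-transition from B, L, M.
Union after reading 1: {F, K, Q}.
Now take the ϵ-closure:
From F via ϵ: add H.
From K via ϵ: add P.
From H via ϵ: add C, M, R.
From C via ϵ: add B.
No new states can be added; the closed set is {B, C, F, H, K, M, P, Q, R}.

{B, C, F, H, K, M, P, Q, R}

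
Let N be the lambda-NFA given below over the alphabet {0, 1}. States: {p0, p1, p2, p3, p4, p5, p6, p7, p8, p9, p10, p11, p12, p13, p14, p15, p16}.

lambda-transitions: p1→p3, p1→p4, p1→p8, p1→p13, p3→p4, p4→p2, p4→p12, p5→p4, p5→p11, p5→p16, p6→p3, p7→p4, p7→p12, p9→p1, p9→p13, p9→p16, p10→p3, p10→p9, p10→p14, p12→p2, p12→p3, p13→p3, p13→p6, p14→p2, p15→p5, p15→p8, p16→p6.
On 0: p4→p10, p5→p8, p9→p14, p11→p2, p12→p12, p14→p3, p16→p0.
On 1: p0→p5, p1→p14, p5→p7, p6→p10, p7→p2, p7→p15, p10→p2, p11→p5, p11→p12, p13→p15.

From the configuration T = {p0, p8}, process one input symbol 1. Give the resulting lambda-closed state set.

{p2, p3, p4, p5, p6, p11, p12, p16}

p0 on 1 → {p5}.
No 1-transition from p8.
Union after reading 1: {p5}.
Now take the lambda-closure:
From p5 via lambda: add p4, p11, p16.
From p4 via lambda: add p2, p12.
From p16 via lambda: add p6.
From p6 via lambda: add p3.
No new states can be added; the closed set is {p2, p3, p4, p5, p6, p11, p12, p16}.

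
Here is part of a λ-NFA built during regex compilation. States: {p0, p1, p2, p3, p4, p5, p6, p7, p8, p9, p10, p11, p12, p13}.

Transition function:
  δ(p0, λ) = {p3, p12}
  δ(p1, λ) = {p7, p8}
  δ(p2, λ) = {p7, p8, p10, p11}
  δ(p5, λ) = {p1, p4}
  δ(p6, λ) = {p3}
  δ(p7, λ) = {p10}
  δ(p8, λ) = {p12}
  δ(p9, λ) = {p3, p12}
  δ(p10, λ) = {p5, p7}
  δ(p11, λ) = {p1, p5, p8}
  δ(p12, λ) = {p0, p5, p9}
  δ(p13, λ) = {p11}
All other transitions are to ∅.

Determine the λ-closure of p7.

Start with {p7}.
From p7 via λ: add p10.
From p10 via λ: add p5.
From p5 via λ: add p1, p4.
From p1 via λ: add p8.
From p8 via λ: add p12.
From p12 via λ: add p0, p9.
From p0 via λ: add p3.
No new states can be added; the closed set is {p0, p1, p3, p4, p5, p7, p8, p9, p10, p12}.

{p0, p1, p3, p4, p5, p7, p8, p9, p10, p12}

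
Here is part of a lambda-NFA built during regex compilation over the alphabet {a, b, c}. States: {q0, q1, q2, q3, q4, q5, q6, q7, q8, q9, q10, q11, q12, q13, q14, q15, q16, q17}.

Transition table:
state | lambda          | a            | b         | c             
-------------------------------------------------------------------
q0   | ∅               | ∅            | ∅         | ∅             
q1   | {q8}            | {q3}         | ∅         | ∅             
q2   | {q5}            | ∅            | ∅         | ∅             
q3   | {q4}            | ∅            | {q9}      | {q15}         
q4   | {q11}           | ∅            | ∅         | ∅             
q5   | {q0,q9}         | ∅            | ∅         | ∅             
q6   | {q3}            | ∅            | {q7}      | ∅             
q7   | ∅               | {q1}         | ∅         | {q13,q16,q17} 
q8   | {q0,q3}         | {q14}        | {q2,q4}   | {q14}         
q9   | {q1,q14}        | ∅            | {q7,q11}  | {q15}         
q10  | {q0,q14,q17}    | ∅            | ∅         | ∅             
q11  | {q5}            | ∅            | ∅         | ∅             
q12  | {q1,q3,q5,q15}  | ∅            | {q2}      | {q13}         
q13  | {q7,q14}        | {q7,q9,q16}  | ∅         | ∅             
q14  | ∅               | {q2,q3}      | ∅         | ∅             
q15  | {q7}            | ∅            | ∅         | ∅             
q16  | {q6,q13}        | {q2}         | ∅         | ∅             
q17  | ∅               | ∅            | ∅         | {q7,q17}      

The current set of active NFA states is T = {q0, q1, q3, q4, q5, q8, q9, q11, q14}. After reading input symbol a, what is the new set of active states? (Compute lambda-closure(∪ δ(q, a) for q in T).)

{q0, q1, q2, q3, q4, q5, q8, q9, q11, q14}

q1 on a → {q3}.
q8 on a → {q14}.
q14 on a → {q2, q3}.
No a-transition from q0, q3, q4, q5, q9, q11.
Union after reading a: {q2, q3, q14}.
Now take the lambda-closure:
From q2 via lambda: add q5.
From q3 via lambda: add q4.
From q4 via lambda: add q11.
From q5 via lambda: add q0, q9.
From q9 via lambda: add q1.
From q1 via lambda: add q8.
No new states can be added; the closed set is {q0, q1, q2, q3, q4, q5, q8, q9, q11, q14}.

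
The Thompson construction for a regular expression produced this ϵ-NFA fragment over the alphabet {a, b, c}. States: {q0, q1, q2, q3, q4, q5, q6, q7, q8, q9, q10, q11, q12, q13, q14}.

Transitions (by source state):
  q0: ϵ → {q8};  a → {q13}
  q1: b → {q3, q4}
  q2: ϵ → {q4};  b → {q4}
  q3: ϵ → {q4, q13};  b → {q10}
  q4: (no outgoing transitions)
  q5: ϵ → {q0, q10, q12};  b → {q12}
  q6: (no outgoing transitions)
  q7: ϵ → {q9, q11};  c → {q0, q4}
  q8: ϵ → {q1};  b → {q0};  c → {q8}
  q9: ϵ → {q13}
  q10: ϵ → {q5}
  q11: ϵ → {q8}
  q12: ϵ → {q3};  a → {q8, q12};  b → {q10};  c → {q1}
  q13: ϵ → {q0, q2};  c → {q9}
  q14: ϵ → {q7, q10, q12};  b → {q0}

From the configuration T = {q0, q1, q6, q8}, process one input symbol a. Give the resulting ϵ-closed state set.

{q0, q1, q2, q4, q8, q13}

q0 on a → {q13}.
No a-transition from q1, q6, q8.
Union after reading a: {q13}.
Now take the ϵ-closure:
From q13 via ϵ: add q0, q2.
From q0 via ϵ: add q8.
From q2 via ϵ: add q4.
From q8 via ϵ: add q1.
No new states can be added; the closed set is {q0, q1, q2, q4, q8, q13}.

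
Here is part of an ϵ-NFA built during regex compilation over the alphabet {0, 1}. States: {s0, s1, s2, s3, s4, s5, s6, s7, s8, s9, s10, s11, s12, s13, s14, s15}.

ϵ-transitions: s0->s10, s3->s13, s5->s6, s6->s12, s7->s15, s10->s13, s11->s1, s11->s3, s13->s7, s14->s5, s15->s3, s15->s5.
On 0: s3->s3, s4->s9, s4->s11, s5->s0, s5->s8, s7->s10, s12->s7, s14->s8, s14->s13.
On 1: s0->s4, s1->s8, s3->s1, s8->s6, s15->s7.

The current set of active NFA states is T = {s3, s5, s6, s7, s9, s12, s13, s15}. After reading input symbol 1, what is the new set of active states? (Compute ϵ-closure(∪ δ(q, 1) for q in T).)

{s1, s3, s5, s6, s7, s12, s13, s15}

s3 on 1 → {s1}.
s15 on 1 → {s7}.
No 1-transition from s5, s6, s7, s9, s12, s13.
Union after reading 1: {s1, s7}.
Now take the ϵ-closure:
From s7 via ϵ: add s15.
From s15 via ϵ: add s3, s5.
From s3 via ϵ: add s13.
From s5 via ϵ: add s6.
From s6 via ϵ: add s12.
No new states can be added; the closed set is {s1, s3, s5, s6, s7, s12, s13, s15}.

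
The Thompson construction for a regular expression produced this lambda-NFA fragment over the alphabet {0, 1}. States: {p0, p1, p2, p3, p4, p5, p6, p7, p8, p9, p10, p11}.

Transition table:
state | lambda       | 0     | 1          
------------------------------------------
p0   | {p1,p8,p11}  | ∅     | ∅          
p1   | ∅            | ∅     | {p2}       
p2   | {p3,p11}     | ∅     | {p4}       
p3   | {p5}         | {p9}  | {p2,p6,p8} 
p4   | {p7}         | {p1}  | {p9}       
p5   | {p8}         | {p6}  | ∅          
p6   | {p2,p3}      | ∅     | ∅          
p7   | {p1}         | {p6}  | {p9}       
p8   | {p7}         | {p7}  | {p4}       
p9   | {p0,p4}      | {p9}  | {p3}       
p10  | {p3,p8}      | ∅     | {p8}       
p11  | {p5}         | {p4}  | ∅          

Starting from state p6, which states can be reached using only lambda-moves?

{p1, p2, p3, p5, p6, p7, p8, p11}

Start with {p6}.
From p6 via lambda: add p2, p3.
From p2 via lambda: add p11.
From p3 via lambda: add p5.
From p5 via lambda: add p8.
From p8 via lambda: add p7.
From p7 via lambda: add p1.
No new states can be added; the closed set is {p1, p2, p3, p5, p6, p7, p8, p11}.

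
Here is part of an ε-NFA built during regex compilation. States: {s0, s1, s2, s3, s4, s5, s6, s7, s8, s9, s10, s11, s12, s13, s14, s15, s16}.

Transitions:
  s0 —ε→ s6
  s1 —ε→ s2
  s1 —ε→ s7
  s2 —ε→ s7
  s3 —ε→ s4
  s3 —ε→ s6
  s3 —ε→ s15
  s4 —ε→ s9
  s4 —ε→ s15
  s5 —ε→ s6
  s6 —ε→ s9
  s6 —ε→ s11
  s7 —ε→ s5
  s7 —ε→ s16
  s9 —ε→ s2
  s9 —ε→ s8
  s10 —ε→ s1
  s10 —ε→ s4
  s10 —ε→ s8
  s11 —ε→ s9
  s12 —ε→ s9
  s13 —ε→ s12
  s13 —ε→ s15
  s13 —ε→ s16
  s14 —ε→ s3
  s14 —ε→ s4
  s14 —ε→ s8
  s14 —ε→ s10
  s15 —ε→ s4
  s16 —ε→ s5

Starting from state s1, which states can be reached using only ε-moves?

Start with {s1}.
From s1 via ε: add s2, s7.
From s7 via ε: add s5, s16.
From s5 via ε: add s6.
From s6 via ε: add s9, s11.
From s9 via ε: add s8.
No new states can be added; the closed set is {s1, s2, s5, s6, s7, s8, s9, s11, s16}.

{s1, s2, s5, s6, s7, s8, s9, s11, s16}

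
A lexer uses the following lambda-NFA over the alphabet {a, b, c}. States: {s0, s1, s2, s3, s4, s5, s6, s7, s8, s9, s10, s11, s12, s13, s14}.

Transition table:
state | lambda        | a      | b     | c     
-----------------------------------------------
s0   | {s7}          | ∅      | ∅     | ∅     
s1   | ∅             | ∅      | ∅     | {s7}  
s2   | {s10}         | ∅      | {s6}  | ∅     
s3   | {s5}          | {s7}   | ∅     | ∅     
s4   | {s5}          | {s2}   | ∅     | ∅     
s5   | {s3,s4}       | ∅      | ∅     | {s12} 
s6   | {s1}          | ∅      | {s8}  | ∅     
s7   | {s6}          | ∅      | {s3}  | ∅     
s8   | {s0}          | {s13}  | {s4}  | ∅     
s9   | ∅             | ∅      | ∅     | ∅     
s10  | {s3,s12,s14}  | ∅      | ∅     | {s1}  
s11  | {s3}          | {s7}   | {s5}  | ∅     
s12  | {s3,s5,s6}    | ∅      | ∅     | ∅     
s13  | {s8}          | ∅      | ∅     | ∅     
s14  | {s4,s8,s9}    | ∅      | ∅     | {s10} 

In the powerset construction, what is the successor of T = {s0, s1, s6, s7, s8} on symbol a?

s8 on a → {s13}.
No a-transition from s0, s1, s6, s7.
Union after reading a: {s13}.
Now take the lambda-closure:
From s13 via lambda: add s8.
From s8 via lambda: add s0.
From s0 via lambda: add s7.
From s7 via lambda: add s6.
From s6 via lambda: add s1.
No new states can be added; the closed set is {s0, s1, s6, s7, s8, s13}.

{s0, s1, s6, s7, s8, s13}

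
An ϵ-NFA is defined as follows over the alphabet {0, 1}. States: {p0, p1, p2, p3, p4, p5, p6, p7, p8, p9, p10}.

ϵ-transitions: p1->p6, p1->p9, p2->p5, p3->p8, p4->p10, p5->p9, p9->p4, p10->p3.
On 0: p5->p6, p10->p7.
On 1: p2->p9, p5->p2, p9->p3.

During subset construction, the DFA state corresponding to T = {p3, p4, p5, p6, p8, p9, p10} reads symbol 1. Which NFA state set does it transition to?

{p2, p3, p4, p5, p8, p9, p10}

p5 on 1 → {p2}.
p9 on 1 → {p3}.
No 1-transition from p3, p4, p6, p8, p10.
Union after reading 1: {p2, p3}.
Now take the ϵ-closure:
From p2 via ϵ: add p5.
From p3 via ϵ: add p8.
From p5 via ϵ: add p9.
From p9 via ϵ: add p4.
From p4 via ϵ: add p10.
No new states can be added; the closed set is {p2, p3, p4, p5, p8, p9, p10}.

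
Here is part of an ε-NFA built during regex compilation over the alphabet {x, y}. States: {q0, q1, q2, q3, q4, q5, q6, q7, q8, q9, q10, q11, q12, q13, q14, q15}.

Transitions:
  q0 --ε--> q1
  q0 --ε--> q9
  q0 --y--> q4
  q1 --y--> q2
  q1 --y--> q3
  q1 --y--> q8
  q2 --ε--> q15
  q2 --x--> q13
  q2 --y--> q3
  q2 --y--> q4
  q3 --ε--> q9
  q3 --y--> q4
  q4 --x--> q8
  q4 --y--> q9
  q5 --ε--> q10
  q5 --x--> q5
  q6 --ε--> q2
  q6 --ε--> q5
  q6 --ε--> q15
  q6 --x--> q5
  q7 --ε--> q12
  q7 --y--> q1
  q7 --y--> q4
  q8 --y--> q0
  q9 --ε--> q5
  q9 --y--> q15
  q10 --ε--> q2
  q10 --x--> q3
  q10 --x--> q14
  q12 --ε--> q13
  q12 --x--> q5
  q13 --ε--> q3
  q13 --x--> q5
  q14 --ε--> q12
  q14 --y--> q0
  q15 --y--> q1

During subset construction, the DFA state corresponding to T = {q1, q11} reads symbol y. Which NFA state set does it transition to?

{q2, q3, q5, q8, q9, q10, q15}

q1 on y → {q2, q3, q8}.
No y-transition from q11.
Union after reading y: {q2, q3, q8}.
Now take the ε-closure:
From q2 via ε: add q15.
From q3 via ε: add q9.
From q9 via ε: add q5.
From q5 via ε: add q10.
No new states can be added; the closed set is {q2, q3, q5, q8, q9, q10, q15}.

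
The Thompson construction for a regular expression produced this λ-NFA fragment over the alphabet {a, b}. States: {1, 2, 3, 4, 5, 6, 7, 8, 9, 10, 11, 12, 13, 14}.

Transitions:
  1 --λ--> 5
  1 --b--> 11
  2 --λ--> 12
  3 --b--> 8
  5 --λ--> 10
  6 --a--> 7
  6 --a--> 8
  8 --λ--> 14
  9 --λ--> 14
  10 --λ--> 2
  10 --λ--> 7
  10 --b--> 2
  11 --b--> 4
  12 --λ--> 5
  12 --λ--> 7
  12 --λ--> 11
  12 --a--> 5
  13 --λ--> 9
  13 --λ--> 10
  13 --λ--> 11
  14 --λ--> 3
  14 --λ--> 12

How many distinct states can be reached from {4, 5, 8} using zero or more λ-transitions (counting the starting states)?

10

Start with {4, 5, 8}.
From 5 via λ: add 10.
From 8 via λ: add 14.
From 10 via λ: add 2, 7.
From 14 via λ: add 3, 12.
From 12 via λ: add 11.
λ-closure = {2, 3, 4, 5, 7, 8, 10, 11, 12, 14}, which has 10 states.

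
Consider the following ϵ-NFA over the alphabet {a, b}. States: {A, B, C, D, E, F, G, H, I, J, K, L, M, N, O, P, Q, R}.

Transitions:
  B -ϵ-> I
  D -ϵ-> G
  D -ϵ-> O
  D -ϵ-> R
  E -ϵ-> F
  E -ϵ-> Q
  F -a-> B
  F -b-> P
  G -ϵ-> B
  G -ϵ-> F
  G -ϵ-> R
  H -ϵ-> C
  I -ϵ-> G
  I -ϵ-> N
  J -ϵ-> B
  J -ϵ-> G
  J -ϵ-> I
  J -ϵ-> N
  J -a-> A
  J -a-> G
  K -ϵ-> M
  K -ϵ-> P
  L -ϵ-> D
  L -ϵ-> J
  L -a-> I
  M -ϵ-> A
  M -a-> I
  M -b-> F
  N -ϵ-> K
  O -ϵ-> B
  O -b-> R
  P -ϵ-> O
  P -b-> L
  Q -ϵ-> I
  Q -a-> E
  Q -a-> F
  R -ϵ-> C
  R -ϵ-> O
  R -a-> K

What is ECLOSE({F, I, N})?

Start with {F, I, N}.
From I via ϵ: add G.
From N via ϵ: add K.
From G via ϵ: add B, R.
From K via ϵ: add M, P.
From M via ϵ: add A.
From P via ϵ: add O.
From R via ϵ: add C.
No new states can be added; the closed set is {A, B, C, F, G, I, K, M, N, O, P, R}.

{A, B, C, F, G, I, K, M, N, O, P, R}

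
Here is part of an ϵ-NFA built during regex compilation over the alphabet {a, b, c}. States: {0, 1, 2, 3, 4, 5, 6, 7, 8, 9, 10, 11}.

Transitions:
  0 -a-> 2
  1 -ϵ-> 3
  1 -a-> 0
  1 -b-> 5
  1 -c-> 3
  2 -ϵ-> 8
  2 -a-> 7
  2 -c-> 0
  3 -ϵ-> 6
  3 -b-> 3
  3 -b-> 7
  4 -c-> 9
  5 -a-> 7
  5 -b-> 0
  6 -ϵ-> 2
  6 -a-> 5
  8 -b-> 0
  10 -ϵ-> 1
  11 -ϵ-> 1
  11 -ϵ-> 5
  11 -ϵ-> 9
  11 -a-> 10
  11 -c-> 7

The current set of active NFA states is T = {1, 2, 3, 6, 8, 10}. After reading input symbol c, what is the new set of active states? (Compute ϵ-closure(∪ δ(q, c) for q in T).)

1 on c → {3}.
2 on c → {0}.
No c-transition from 3, 6, 8, 10.
Union after reading c: {0, 3}.
Now take the ϵ-closure:
From 3 via ϵ: add 6.
From 6 via ϵ: add 2.
From 2 via ϵ: add 8.
No new states can be added; the closed set is {0, 2, 3, 6, 8}.

{0, 2, 3, 6, 8}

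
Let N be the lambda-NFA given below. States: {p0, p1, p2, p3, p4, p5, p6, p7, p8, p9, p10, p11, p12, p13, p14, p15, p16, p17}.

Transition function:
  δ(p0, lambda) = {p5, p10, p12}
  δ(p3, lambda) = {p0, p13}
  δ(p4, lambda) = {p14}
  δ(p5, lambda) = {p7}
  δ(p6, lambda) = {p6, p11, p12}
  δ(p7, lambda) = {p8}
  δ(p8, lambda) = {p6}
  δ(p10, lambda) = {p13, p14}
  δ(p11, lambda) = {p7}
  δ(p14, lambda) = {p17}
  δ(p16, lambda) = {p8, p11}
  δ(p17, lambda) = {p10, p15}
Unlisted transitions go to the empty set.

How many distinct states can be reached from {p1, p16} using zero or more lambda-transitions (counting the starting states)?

7

Start with {p1, p16}.
From p16 via lambda: add p8, p11.
From p8 via lambda: add p6.
From p11 via lambda: add p7.
From p6 via lambda: add p12.
lambda-closure = {p1, p6, p7, p8, p11, p12, p16}, which has 7 states.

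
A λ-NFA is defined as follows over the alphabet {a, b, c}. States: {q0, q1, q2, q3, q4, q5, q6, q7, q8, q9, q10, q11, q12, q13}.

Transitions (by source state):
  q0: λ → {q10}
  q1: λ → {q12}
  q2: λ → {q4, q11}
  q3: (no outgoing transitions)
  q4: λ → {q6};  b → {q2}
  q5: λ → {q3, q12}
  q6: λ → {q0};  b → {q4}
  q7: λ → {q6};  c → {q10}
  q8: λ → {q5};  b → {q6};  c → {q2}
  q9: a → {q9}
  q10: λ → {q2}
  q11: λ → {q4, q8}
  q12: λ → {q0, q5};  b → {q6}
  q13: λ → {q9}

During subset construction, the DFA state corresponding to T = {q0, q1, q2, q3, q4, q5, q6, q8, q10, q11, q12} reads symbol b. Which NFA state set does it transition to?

{q0, q2, q3, q4, q5, q6, q8, q10, q11, q12}

q4 on b → {q2}.
q6 on b → {q4}.
q8 on b → {q6}.
q12 on b → {q6}.
No b-transition from q0, q1, q2, q3, q5, q10, q11.
Union after reading b: {q2, q4, q6}.
Now take the λ-closure:
From q2 via λ: add q11.
From q6 via λ: add q0.
From q0 via λ: add q10.
From q11 via λ: add q8.
From q8 via λ: add q5.
From q5 via λ: add q3, q12.
No new states can be added; the closed set is {q0, q2, q3, q4, q5, q6, q8, q10, q11, q12}.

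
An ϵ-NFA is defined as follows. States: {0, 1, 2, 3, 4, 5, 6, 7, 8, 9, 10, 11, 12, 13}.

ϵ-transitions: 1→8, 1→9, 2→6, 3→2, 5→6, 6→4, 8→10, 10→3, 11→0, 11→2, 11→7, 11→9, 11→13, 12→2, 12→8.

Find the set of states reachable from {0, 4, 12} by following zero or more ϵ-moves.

{0, 2, 3, 4, 6, 8, 10, 12}

Start with {0, 4, 12}.
From 12 via ϵ: add 2, 8.
From 2 via ϵ: add 6.
From 8 via ϵ: add 10.
From 10 via ϵ: add 3.
No new states can be added; the closed set is {0, 2, 3, 4, 6, 8, 10, 12}.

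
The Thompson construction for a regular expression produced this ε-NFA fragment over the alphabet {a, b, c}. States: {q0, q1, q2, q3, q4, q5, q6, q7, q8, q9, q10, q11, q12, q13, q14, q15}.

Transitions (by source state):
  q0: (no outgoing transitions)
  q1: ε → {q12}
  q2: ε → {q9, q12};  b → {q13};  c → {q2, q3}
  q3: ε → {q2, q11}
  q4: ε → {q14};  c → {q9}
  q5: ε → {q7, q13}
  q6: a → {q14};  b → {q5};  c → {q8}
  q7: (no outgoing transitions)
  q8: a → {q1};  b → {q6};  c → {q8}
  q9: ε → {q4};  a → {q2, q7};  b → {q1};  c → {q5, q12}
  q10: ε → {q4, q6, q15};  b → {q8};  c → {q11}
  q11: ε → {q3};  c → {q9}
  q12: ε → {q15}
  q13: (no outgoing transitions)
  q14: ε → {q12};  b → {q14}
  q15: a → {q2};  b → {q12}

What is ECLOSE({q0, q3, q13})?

Start with {q0, q3, q13}.
From q3 via ε: add q2, q11.
From q2 via ε: add q9, q12.
From q9 via ε: add q4.
From q12 via ε: add q15.
From q4 via ε: add q14.
No new states can be added; the closed set is {q0, q2, q3, q4, q9, q11, q12, q13, q14, q15}.

{q0, q2, q3, q4, q9, q11, q12, q13, q14, q15}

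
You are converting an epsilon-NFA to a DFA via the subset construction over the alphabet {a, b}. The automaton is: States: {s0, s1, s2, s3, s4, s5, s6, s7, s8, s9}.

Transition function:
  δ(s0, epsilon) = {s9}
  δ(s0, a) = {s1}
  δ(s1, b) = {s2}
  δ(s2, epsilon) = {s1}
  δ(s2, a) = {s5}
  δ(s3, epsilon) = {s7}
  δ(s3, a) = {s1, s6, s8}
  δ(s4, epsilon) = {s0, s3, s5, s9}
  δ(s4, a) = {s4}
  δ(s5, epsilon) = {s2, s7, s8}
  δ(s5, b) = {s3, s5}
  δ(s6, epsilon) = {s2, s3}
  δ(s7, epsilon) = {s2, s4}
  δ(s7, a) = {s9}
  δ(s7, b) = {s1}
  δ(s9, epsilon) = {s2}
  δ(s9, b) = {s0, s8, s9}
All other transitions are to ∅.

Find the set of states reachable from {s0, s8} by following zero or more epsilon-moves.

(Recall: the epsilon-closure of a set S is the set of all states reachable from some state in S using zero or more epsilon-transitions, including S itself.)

Start with {s0, s8}.
From s0 via epsilon: add s9.
From s9 via epsilon: add s2.
From s2 via epsilon: add s1.
No new states can be added; the closed set is {s0, s1, s2, s8, s9}.

{s0, s1, s2, s8, s9}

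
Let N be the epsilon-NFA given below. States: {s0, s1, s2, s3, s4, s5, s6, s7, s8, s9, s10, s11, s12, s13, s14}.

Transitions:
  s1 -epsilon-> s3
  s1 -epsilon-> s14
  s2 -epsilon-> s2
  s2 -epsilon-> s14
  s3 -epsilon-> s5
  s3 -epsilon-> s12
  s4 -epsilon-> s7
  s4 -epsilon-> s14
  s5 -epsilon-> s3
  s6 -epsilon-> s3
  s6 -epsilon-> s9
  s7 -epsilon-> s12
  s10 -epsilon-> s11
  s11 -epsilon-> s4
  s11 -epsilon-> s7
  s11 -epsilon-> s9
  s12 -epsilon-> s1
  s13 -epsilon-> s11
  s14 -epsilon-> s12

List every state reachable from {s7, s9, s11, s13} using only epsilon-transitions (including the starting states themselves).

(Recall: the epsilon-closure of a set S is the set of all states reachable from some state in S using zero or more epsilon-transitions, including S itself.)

{s1, s3, s4, s5, s7, s9, s11, s12, s13, s14}

Start with {s7, s9, s11, s13}.
From s7 via epsilon: add s12.
From s11 via epsilon: add s4.
From s4 via epsilon: add s14.
From s12 via epsilon: add s1.
From s1 via epsilon: add s3.
From s3 via epsilon: add s5.
No new states can be added; the closed set is {s1, s3, s4, s5, s7, s9, s11, s12, s13, s14}.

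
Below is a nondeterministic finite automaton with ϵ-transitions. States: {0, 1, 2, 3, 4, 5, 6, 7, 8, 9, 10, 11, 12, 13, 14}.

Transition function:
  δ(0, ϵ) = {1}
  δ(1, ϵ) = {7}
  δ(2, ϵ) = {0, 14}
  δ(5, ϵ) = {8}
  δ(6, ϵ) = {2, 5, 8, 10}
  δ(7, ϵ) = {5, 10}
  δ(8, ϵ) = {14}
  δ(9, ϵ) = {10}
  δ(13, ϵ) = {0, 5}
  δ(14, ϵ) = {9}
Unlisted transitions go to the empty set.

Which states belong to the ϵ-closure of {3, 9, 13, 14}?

{0, 1, 3, 5, 7, 8, 9, 10, 13, 14}

Start with {3, 9, 13, 14}.
From 9 via ϵ: add 10.
From 13 via ϵ: add 0, 5.
From 0 via ϵ: add 1.
From 5 via ϵ: add 8.
From 1 via ϵ: add 7.
No new states can be added; the closed set is {0, 1, 3, 5, 7, 8, 9, 10, 13, 14}.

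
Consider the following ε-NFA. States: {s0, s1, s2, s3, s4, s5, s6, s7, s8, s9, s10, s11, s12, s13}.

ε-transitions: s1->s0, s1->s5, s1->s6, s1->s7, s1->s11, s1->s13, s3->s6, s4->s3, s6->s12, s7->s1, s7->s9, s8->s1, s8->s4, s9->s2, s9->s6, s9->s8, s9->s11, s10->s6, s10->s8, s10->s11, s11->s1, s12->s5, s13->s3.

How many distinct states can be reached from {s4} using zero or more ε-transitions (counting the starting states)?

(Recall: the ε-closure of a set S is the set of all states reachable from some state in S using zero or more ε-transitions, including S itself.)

Start with {s4}.
From s4 via ε: add s3.
From s3 via ε: add s6.
From s6 via ε: add s12.
From s12 via ε: add s5.
ε-closure = {s3, s4, s5, s6, s12}, which has 5 states.

5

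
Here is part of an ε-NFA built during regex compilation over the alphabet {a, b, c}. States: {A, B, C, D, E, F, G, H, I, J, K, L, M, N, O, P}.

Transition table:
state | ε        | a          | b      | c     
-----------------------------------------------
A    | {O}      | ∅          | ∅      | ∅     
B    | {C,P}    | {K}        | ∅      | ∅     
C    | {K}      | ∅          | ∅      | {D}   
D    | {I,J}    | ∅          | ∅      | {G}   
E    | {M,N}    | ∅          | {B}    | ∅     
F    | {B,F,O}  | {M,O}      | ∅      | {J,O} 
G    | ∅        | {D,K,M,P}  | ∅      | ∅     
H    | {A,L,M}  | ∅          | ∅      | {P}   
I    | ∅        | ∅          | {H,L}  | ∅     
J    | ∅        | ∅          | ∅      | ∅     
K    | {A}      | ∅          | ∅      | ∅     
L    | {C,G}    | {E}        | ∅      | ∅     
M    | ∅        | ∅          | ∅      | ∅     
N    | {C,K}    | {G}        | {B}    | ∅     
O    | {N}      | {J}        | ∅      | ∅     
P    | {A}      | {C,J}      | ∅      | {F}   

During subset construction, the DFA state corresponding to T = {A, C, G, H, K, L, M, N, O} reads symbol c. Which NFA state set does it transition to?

{A, C, D, I, J, K, N, O, P}

C on c → {D}.
H on c → {P}.
No c-transition from A, G, K, L, M, N, O.
Union after reading c: {D, P}.
Now take the ε-closure:
From D via ε: add I, J.
From P via ε: add A.
From A via ε: add O.
From O via ε: add N.
From N via ε: add C, K.
No new states can be added; the closed set is {A, C, D, I, J, K, N, O, P}.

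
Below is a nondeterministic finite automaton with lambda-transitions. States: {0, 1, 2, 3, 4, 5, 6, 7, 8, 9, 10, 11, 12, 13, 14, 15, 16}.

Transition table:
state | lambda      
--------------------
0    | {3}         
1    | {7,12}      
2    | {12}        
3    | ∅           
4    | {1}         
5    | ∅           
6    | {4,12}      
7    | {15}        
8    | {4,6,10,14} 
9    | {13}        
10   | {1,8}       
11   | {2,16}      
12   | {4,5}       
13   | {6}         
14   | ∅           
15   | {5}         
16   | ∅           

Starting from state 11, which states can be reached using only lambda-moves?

{1, 2, 4, 5, 7, 11, 12, 15, 16}

Start with {11}.
From 11 via lambda: add 2, 16.
From 2 via lambda: add 12.
From 12 via lambda: add 4, 5.
From 4 via lambda: add 1.
From 1 via lambda: add 7.
From 7 via lambda: add 15.
No new states can be added; the closed set is {1, 2, 4, 5, 7, 11, 12, 15, 16}.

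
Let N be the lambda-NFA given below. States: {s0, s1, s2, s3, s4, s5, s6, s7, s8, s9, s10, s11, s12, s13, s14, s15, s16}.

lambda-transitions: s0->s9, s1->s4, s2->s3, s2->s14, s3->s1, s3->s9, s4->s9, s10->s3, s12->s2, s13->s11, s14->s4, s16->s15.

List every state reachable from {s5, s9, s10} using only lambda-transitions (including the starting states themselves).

{s1, s3, s4, s5, s9, s10}

Start with {s5, s9, s10}.
From s10 via lambda: add s3.
From s3 via lambda: add s1.
From s1 via lambda: add s4.
No new states can be added; the closed set is {s1, s3, s4, s5, s9, s10}.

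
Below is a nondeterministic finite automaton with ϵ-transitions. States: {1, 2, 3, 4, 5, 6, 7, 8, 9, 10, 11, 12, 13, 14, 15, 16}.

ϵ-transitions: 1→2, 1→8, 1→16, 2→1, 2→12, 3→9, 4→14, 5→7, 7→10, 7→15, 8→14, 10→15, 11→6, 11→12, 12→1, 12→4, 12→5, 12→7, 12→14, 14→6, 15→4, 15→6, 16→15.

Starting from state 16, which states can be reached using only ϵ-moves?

Start with {16}.
From 16 via ϵ: add 15.
From 15 via ϵ: add 4, 6.
From 4 via ϵ: add 14.
No new states can be added; the closed set is {4, 6, 14, 15, 16}.

{4, 6, 14, 15, 16}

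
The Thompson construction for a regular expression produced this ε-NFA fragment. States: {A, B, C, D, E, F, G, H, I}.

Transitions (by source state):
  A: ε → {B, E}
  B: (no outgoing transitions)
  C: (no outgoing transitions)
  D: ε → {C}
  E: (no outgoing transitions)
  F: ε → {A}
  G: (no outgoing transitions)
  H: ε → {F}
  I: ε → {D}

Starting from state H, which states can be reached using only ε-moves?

{A, B, E, F, H}

Start with {H}.
From H via ε: add F.
From F via ε: add A.
From A via ε: add B, E.
No new states can be added; the closed set is {A, B, E, F, H}.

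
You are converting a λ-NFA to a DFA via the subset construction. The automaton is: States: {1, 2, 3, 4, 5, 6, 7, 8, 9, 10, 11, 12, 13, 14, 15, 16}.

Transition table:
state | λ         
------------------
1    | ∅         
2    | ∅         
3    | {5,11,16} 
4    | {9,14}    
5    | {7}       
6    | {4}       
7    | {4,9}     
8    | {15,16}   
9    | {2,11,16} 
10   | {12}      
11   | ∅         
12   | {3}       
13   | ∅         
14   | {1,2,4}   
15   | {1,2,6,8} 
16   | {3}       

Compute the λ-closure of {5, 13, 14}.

Start with {5, 13, 14}.
From 5 via λ: add 7.
From 14 via λ: add 1, 2, 4.
From 4 via λ: add 9.
From 9 via λ: add 11, 16.
From 16 via λ: add 3.
No new states can be added; the closed set is {1, 2, 3, 4, 5, 7, 9, 11, 13, 14, 16}.

{1, 2, 3, 4, 5, 7, 9, 11, 13, 14, 16}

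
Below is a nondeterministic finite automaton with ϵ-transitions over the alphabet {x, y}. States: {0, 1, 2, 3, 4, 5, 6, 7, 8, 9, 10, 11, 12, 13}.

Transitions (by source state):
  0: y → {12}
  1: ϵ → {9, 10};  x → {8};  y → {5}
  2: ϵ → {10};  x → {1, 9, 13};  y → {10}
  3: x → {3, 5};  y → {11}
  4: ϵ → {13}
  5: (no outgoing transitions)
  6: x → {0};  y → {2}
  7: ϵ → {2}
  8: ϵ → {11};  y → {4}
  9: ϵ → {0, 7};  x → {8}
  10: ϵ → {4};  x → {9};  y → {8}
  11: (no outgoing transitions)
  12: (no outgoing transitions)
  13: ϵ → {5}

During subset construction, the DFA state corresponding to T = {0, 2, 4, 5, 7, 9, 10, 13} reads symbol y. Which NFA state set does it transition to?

{4, 5, 8, 10, 11, 12, 13}

0 on y → {12}.
2 on y → {10}.
10 on y → {8}.
No y-transition from 4, 5, 7, 9, 13.
Union after reading y: {8, 10, 12}.
Now take the ϵ-closure:
From 8 via ϵ: add 11.
From 10 via ϵ: add 4.
From 4 via ϵ: add 13.
From 13 via ϵ: add 5.
No new states can be added; the closed set is {4, 5, 8, 10, 11, 12, 13}.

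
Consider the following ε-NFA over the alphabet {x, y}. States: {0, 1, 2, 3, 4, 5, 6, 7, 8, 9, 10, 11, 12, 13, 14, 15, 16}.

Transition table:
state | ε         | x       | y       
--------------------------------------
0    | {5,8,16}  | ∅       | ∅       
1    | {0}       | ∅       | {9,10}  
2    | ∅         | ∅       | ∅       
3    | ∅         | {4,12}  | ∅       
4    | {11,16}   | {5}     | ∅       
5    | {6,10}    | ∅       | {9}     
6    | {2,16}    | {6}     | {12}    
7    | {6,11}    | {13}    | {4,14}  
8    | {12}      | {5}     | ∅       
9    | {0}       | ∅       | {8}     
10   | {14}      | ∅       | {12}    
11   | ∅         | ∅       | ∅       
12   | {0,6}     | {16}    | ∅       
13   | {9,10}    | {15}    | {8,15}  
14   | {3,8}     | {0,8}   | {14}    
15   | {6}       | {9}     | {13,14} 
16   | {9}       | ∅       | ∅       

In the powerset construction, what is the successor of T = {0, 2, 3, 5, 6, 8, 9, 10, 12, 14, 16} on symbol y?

5 on y → {9}.
6 on y → {12}.
9 on y → {8}.
10 on y → {12}.
14 on y → {14}.
No y-transition from 0, 2, 3, 8, 12, 16.
Union after reading y: {8, 9, 12, 14}.
Now take the ε-closure:
From 9 via ε: add 0.
From 12 via ε: add 6.
From 14 via ε: add 3.
From 0 via ε: add 5, 16.
From 6 via ε: add 2.
From 5 via ε: add 10.
No new states can be added; the closed set is {0, 2, 3, 5, 6, 8, 9, 10, 12, 14, 16}.

{0, 2, 3, 5, 6, 8, 9, 10, 12, 14, 16}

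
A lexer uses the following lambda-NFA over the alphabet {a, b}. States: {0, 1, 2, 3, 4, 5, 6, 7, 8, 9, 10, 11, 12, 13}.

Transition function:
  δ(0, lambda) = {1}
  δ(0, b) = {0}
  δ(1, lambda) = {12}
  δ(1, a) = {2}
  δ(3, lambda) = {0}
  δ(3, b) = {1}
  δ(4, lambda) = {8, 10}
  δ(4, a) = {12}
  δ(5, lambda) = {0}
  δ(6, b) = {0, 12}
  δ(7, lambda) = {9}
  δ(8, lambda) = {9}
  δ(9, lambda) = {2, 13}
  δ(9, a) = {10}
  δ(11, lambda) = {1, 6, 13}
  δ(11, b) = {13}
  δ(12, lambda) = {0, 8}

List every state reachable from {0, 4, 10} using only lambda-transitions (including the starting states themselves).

Start with {0, 4, 10}.
From 0 via lambda: add 1.
From 4 via lambda: add 8.
From 1 via lambda: add 12.
From 8 via lambda: add 9.
From 9 via lambda: add 2, 13.
No new states can be added; the closed set is {0, 1, 2, 4, 8, 9, 10, 12, 13}.

{0, 1, 2, 4, 8, 9, 10, 12, 13}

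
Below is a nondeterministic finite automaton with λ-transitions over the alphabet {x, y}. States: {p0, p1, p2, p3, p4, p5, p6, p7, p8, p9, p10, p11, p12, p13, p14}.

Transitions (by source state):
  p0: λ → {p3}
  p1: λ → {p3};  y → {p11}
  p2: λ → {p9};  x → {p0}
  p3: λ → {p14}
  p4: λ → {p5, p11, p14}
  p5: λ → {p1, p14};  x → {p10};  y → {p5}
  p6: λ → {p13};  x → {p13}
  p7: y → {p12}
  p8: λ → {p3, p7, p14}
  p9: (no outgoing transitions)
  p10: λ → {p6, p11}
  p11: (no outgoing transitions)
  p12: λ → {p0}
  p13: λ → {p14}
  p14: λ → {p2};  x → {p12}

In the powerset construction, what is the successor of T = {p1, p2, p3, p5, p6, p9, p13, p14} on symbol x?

p2 on x → {p0}.
p5 on x → {p10}.
p6 on x → {p13}.
p14 on x → {p12}.
No x-transition from p1, p3, p9, p13.
Union after reading x: {p0, p10, p12, p13}.
Now take the λ-closure:
From p0 via λ: add p3.
From p10 via λ: add p6, p11.
From p13 via λ: add p14.
From p14 via λ: add p2.
From p2 via λ: add p9.
No new states can be added; the closed set is {p0, p2, p3, p6, p9, p10, p11, p12, p13, p14}.

{p0, p2, p3, p6, p9, p10, p11, p12, p13, p14}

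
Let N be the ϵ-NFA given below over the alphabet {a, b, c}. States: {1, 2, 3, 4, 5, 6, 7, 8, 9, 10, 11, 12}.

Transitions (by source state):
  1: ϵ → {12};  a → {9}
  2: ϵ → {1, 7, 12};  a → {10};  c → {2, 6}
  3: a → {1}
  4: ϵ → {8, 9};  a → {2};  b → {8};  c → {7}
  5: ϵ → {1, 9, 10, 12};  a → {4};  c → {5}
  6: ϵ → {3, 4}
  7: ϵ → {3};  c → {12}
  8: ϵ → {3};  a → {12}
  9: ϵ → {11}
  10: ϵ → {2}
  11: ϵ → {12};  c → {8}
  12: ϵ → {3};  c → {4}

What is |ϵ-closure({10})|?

6

Start with {10}.
From 10 via ϵ: add 2.
From 2 via ϵ: add 1, 7, 12.
From 7 via ϵ: add 3.
ϵ-closure = {1, 2, 3, 7, 10, 12}, which has 6 states.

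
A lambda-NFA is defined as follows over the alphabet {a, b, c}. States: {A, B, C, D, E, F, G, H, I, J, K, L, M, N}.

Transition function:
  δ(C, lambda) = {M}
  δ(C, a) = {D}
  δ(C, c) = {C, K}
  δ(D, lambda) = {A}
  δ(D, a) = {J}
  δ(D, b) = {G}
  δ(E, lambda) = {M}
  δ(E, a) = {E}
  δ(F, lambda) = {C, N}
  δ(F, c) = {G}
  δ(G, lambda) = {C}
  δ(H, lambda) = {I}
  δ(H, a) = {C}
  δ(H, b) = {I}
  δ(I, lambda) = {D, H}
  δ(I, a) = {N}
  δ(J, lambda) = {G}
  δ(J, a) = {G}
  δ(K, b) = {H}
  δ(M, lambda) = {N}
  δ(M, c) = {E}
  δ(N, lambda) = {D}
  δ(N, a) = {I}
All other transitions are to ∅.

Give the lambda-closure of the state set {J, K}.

{A, C, D, G, J, K, M, N}

Start with {J, K}.
From J via lambda: add G.
From G via lambda: add C.
From C via lambda: add M.
From M via lambda: add N.
From N via lambda: add D.
From D via lambda: add A.
No new states can be added; the closed set is {A, C, D, G, J, K, M, N}.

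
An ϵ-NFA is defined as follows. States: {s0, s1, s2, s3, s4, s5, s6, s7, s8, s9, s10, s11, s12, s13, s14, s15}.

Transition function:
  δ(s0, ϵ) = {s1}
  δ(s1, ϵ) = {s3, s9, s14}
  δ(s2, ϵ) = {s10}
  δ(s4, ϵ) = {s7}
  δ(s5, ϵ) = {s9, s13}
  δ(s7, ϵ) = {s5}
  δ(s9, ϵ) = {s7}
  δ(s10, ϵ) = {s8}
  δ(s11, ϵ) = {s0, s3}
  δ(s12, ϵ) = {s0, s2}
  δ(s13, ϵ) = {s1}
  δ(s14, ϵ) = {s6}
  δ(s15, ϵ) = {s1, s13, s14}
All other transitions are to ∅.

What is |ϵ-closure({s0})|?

9

Start with {s0}.
From s0 via ϵ: add s1.
From s1 via ϵ: add s3, s9, s14.
From s9 via ϵ: add s7.
From s14 via ϵ: add s6.
From s7 via ϵ: add s5.
From s5 via ϵ: add s13.
ϵ-closure = {s0, s1, s3, s5, s6, s7, s9, s13, s14}, which has 9 states.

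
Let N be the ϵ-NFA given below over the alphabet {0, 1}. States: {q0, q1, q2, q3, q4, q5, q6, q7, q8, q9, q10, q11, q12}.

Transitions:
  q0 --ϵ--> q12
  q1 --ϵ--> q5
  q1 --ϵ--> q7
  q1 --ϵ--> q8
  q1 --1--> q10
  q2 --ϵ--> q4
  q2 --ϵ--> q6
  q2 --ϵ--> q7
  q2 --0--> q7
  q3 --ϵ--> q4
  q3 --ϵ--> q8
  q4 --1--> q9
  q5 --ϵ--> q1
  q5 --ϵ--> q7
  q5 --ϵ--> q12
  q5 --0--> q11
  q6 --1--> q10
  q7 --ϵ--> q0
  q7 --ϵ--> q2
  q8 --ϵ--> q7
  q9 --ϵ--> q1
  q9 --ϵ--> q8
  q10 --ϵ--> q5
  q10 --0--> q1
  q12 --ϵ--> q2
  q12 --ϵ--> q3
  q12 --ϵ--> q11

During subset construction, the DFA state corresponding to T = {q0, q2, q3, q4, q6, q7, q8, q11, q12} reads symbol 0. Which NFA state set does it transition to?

q2 on 0 → {q7}.
No 0-transition from q0, q3, q4, q6, q7, q8, q11, q12.
Union after reading 0: {q7}.
Now take the ϵ-closure:
From q7 via ϵ: add q0, q2.
From q0 via ϵ: add q12.
From q2 via ϵ: add q4, q6.
From q12 via ϵ: add q3, q11.
From q3 via ϵ: add q8.
No new states can be added; the closed set is {q0, q2, q3, q4, q6, q7, q8, q11, q12}.

{q0, q2, q3, q4, q6, q7, q8, q11, q12}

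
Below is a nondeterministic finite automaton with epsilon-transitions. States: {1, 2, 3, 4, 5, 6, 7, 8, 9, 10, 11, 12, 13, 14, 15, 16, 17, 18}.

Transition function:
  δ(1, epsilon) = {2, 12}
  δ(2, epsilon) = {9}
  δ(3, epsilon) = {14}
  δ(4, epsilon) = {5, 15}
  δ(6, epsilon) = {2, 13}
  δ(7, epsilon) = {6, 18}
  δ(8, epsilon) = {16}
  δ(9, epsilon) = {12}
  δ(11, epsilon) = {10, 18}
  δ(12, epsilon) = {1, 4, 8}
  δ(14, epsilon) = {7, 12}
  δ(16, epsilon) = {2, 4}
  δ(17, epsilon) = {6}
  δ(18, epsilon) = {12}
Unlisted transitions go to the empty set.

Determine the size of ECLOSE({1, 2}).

Start with {1, 2}.
From 1 via epsilon: add 12.
From 2 via epsilon: add 9.
From 12 via epsilon: add 4, 8.
From 4 via epsilon: add 5, 15.
From 8 via epsilon: add 16.
epsilon-closure = {1, 2, 4, 5, 8, 9, 12, 15, 16}, which has 9 states.

9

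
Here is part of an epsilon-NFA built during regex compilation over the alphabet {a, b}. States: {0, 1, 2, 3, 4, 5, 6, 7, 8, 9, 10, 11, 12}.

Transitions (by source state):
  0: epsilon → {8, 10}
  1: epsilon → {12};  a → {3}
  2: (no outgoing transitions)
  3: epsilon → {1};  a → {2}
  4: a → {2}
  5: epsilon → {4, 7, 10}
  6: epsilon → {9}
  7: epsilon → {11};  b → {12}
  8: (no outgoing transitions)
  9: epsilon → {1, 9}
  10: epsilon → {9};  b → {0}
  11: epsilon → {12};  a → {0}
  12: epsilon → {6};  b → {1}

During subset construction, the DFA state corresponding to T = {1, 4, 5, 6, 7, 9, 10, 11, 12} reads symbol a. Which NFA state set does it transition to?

1 on a → {3}.
4 on a → {2}.
11 on a → {0}.
No a-transition from 5, 6, 7, 9, 10, 12.
Union after reading a: {0, 2, 3}.
Now take the epsilon-closure:
From 0 via epsilon: add 8, 10.
From 3 via epsilon: add 1.
From 1 via epsilon: add 12.
From 10 via epsilon: add 9.
From 12 via epsilon: add 6.
No new states can be added; the closed set is {0, 1, 2, 3, 6, 8, 9, 10, 12}.

{0, 1, 2, 3, 6, 8, 9, 10, 12}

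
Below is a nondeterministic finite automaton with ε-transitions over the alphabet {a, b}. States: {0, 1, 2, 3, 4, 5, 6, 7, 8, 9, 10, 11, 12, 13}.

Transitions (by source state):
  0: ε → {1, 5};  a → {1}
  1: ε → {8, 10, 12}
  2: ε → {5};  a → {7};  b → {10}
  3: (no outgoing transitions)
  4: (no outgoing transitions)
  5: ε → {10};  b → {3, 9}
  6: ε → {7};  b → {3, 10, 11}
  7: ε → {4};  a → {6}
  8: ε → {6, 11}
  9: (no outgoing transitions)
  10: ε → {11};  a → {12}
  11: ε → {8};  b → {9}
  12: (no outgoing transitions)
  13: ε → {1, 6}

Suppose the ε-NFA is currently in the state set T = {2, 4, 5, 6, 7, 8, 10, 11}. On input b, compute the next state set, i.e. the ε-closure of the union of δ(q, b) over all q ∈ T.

2 on b → {10}.
5 on b → {3, 9}.
6 on b → {3, 10, 11}.
11 on b → {9}.
No b-transition from 4, 7, 8, 10.
Union after reading b: {3, 9, 10, 11}.
Now take the ε-closure:
From 11 via ε: add 8.
From 8 via ε: add 6.
From 6 via ε: add 7.
From 7 via ε: add 4.
No new states can be added; the closed set is {3, 4, 6, 7, 8, 9, 10, 11}.

{3, 4, 6, 7, 8, 9, 10, 11}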